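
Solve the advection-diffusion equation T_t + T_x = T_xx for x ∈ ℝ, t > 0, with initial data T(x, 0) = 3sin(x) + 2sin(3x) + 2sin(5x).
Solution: Change to a moving frame: let η = x - t, σ = t and write T(x,t) = u(η,σ).
By the chain rule T_t = u_σ - u_η, T_x = u_η, T_xx = u_ηη.
Then T_t + T_x = u_σ: the advection term cancels and the PDE becomes the heat equation u_σ = u_ηη on η ∈ ℝ.
Initial data: u(η,0) = T(η,0) = 3sin(η) + 2sin(3η) + 2sin(5η).
On η ∈ ℝ each mode satisfies (sin(nη))″ = -n² sin(nη), so exp(-n²σ) sin(nη) solves the heat equation; by superposition u(η,σ) = Σ c_n exp(-n²σ) sin(nη).
Reading off the coefficients: c_1=3, c_3=2, c_5=2, so u(η,σ) = 3exp(-σ)sin(η) + 2exp(-9σ)sin(3η) + 2exp(-25σ)sin(5η).
Substituting back η = x - t, σ = t: T(x,t) = u(x - t, t).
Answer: T(x, t) = -3exp(-t)sin(t - x) - 2exp(-9t)sin(3t - 3x) - 2exp(-25t)sin(5t - 5x)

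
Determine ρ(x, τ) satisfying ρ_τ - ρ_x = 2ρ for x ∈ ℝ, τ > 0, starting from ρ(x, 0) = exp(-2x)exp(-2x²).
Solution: Substitute ρ = exp(-2x)u.
Then ρ_x = exp(-2x)(u_x - 2u), ρ_τ = exp(-2x)u_τ; substituting and dividing by exp(-2x), the lower-order terms cancel: u_τ - u_x = 0 (standard advection equation).
Data for u: u(x,0) = exp(2x)ρ(x,0) = exp(-2x²).
By characteristics (dx/dτ = -1), u(x,τ) = f(x + τ) with f = u(·, 0).
So u(x,τ) = exp(-2(x + τ)²), and ρ(x,τ) = exp(-2x)u(x,τ).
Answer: ρ(x, τ) = exp(-2x)exp(-2(x + τ)²)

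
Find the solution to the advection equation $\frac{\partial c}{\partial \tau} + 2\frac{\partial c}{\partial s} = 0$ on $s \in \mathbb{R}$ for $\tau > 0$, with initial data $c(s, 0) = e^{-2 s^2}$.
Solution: By characteristics ($ds/d\tau = 2$), $c(s,\tau) = f(s - 2\tau)$ with $f = c( \cdot , 0)$.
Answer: $c(s, \tau) = e^{-2 (-2 \tau + s)^2}$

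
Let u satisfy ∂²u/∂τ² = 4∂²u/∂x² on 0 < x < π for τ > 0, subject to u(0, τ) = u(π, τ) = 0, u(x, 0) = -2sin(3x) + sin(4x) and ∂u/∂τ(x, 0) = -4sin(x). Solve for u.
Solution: Using separation of variables u = X(x)T(τ):
Eigenfunctions: sin(nx), n = 1, 2, 3, ...
General solution: u(x, τ) = Σ [A_n cos(2n τ) + B_n sin(2n τ)] sin(nx)
From u(x,0) = -2sin(3x) + sin(4x): A_3=-2, A_4=1. From u_τ(x,0) = -4sin(x), using u_τ(x,0) = Σ ω_n B_n sin(nx) with ω_n = 2n: B_1 = (-4)/2 = -2.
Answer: u(x, τ) = -2sin(x)sin(2τ) - 2sin(3x)cos(6τ) + sin(4x)cos(8τ)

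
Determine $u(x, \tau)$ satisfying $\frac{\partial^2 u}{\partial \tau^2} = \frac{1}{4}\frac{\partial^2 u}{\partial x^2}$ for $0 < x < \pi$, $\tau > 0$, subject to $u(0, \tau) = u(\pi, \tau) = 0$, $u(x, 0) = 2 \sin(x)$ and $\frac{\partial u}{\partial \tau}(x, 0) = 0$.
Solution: Separating variables: $u = \sum [A_n \cos(\omega_n \tau) + B_n \sin(\omega_n \tau)] \sin(nx)$, $\omega_n = n/2$. From ICs: $A_1=2$.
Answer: $u(x, \tau) = 2 \sin(x) \cos(\tau/2)$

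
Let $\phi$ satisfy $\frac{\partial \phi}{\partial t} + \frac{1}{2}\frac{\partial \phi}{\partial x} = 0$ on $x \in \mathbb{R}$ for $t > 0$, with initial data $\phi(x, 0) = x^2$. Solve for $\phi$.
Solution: By method of characteristics (waves move right with speed 1/2):
Along characteristics $x - \frac{1}{2}t =$ const, $\phi$ is constant, so $\phi(x,t) = f(x - \frac{1}{2}t)$ with $f = \phi( \cdot , 0)$.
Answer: $\phi(x, t) = \frac{1}{4} t^2 -  t x + x^2$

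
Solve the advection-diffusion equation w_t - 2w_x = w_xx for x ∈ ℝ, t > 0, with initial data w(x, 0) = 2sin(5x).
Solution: Moving frame: η = x + 2t, σ = t, w = u(η,σ), so w_t = u_σ + 2u_η and w_xx = u_ηη.
Hence w_t - 2w_x = u_σ and the PDE becomes the heat equation u_σ = u_ηη on η ∈ ℝ.
Initial data: u(η,0) = w(η,0) = 2sin(5η). Each mode sin(nη) decays as exp(-n²σ) on ℝ, so u(η,σ) = Σ c_n exp(-n²σ) sin(nη) with c_5=2: u(η,σ) = 2exp(-25σ)sin(5η).
Substituting back: w(x,t) = u(x + 2t, t).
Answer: w(x, t) = 2exp(-25t)sin(10t + 5x)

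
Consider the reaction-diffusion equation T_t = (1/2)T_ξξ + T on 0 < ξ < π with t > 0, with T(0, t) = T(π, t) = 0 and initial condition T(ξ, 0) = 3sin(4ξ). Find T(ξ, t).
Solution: Substitute T = exp(t)u, i.e. u = exp(-t)T.
By the product rule, T_t = exp(t)(u_t + u), T_ξξ = exp(t)u_ξξ.
Substituting into the PDE and dividing by exp(t): u_t + u = (1/2)u_ξξ + u.
The lower-order terms cancel, leaving the standard heat equation u_t = (1/2)u_ξξ.
Initial data for u: u(ξ,0) = T(ξ,0) = 3sin(4ξ). The boundary conditions carry over: u(0,t) = u(π,t) = 0.
Solve for u:
  Using separation of variables u = X(ξ)G(t):
  Eigenfunctions: sin(nξ), n = 1, 2, 3, ...
  General solution: u(ξ, t) = Σ c_n sin(nξ) exp(-n² t/2)
  Matching u(ξ,0) = 3sin(4ξ) term by term: c_4=3.
Hence u(ξ,t) = 3exp(-8t)sin(4ξ).
Transform back: T(ξ,t) = exp(t)u(ξ,t).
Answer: T(ξ, t) = 3exp(-7t)sin(4ξ)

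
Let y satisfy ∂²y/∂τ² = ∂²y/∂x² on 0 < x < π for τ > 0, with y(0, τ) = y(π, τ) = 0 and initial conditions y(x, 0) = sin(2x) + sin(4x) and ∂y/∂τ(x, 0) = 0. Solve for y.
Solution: Separating variables: y = Σ [A_n cos(ω_n τ) + B_n sin(ω_n τ)] sin(nx), ω_n = n. From ICs: A_2=1, A_4=1.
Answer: y(x, τ) = sin(2x)cos(2τ) + sin(4x)cos(4τ)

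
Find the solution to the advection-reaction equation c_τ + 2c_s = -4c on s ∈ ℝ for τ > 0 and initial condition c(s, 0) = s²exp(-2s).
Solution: Substitute c = exp(-2s)u, i.e. u = exp(2s)c.
By the product rule, c_s = exp(-2s)(u_s - 2u), c_τ = exp(-2s)u_τ.
Substituting into the PDE and dividing by exp(-2s): u_τ + 2(u_s - 2u) = -4u.
The lower-order terms cancel, leaving the standard advection equation u_τ + 2u_s = 0.
Initial data for u: u(s,0) = exp(2s)c(s,0) = s².
Solve for u:
  By method of characteristics (waves move right with speed 2):
  Along characteristics s - 2τ = const, u is constant, so u(s,τ) = f(s - 2τ) with f = u(·, 0).
Hence u(s,τ) = s² - 4sτ + 4τ².
Transform back: c(s,τ) = exp(-2s)u(s,τ).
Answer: c(s, τ) = s²exp(-2s) - 4sτexp(-2s) + 4τ²exp(-2s)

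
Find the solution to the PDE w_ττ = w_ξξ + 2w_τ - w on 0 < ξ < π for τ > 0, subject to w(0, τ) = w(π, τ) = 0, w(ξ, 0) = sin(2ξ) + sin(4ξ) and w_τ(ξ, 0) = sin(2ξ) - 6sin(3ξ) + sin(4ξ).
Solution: Substitute w = exp(τ)u, i.e. u = exp(-τ)w.
By the product rule, w_τ = exp(τ)(u_τ + u), w_ττ = exp(τ)(u_ττ + 2u_τ + u), w_ξξ = exp(τ)u_ξξ.
Substituting into the PDE and dividing by exp(τ): u_ττ + 2u_τ + u = u_ξξ + 2(u_τ + u) - u.
The lower-order terms cancel, leaving the standard wave equation u_ττ = u_ξξ.
Initial data for u: u(ξ,0) = w(ξ,0) = sin(2ξ) + sin(4ξ); u_τ(ξ,0) = w_τ(ξ,0) - w(ξ,0) = -6sin(3ξ). The boundary conditions carry over: u(0,τ) = u(π,τ) = 0.
Solve for u:
  Using separation of variables u = X(ξ)T(τ):
  Eigenfunctions: sin(nξ), n = 1, 2, 3, ...
  General solution: u(ξ, τ) = Σ [A_n cos(n τ) + B_n sin(n τ)] sin(nξ)
  From u(ξ,0) = sin(2ξ) + sin(4ξ): A_2=1, A_4=1. From u_τ(ξ,0) = -6sin(3ξ), using u_τ(ξ,0) = Σ ω_n B_n sin(nξ) with ω_n = n: B_3 = (-6)/3 = -2.
Hence u(ξ,τ) = sin(2ξ)cos(2τ) - 2sin(3ξ)sin(3τ) + sin(4ξ)cos(4τ).
Transform back: w(ξ,τ) = exp(τ)u(ξ,τ).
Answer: w(ξ, τ) = exp(τ)sin(2ξ)cos(2τ) - 2exp(τ)sin(3ξ)sin(3τ) + exp(τ)sin(4ξ)cos(4τ)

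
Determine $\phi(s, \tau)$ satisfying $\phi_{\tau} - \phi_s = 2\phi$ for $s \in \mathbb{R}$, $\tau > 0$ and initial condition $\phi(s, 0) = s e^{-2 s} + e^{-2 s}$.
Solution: Substitute $\phi = e^{-2s}u$.
Then $\phi_s = e^{-2s}(u_s - 2u)$, $\phi_{\tau} = e^{-2s}u_{\tau}$; substituting and dividing by $e^{-2s}$, the lower-order terms cancel: $u_{\tau} - u_s = 0$ (standard advection equation).
Data for $u$: $u(s,0) = e^{2s}\phi(s,0) = s + 1$.
By characteristics ($ds/d\tau = -1$), $u(s,\tau) = f(s + \tau)$ with $f = u( \cdot , 0)$.
So $u(s,\tau) = s + \tau + 1$, and $\phi(s,\tau) = e^{-2s}u(s,\tau)$.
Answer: $\phi(s, \tau) = \tau e^{-2 s} + s e^{-2 s} + e^{-2 s}$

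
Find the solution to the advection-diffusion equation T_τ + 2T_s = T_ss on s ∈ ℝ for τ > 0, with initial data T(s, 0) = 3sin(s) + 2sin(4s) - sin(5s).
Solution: Moving frame: η = s - 2τ, σ = τ, T = u(η,σ), so T_τ = u_σ - 2u_η and T_ss = u_ηη.
Hence T_τ + 2T_s = u_σ and the PDE becomes the heat equation u_σ = u_ηη on η ∈ ℝ.
Initial data: u(η,0) = T(η,0) = 3sin(η) + 2sin(4η) - sin(5η). Each mode sin(nη) decays as exp(-n²σ) on ℝ, so u(η,σ) = Σ c_n exp(-n²σ) sin(nη) with c_1=3, c_4=2, c_5=-1: u(η,σ) = 3exp(-σ)sin(η) + 2exp(-16σ)sin(4η) - exp(-25σ)sin(5η).
Substituting back: T(s,τ) = u(s - 2τ, τ).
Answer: T(s, τ) = 3exp(-τ)sin(s - 2τ) + 2exp(-16τ)sin(4s - 8τ) - exp(-25τ)sin(5s - 10τ)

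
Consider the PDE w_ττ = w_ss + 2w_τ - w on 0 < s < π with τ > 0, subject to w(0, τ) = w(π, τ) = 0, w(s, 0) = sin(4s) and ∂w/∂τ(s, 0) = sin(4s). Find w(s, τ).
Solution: Substitute w = exp(τ)u, i.e. u = exp(-τ)w.
By the product rule, w_τ = exp(τ)(u_τ + u), w_ττ = exp(τ)(u_ττ + 2u_τ + u), w_ss = exp(τ)u_ss.
Substituting into the PDE and dividing by exp(τ): u_ττ + 2u_τ + u = u_ss + 2(u_τ + u) - u.
The lower-order terms cancel, leaving the standard wave equation u_ττ = u_ss.
Initial data for u: u(s,0) = w(s,0) = sin(4s); u_τ(s,0) = w_τ(s,0) - w(s,0) = 0. The boundary conditions carry over: u(0,τ) = u(π,τ) = 0.
Solve for u:
  Using separation of variables u = X(s)T(τ):
  Eigenfunctions: sin(ns), n = 1, 2, 3, ...
  General solution: u(s, τ) = Σ [A_n cos(n τ) + B_n sin(n τ)] sin(ns)
  From u(s,0) = sin(4s): A_4=1. From u_τ(s,0) = 0: all B_n = 0.
Hence u(s,τ) = sin(4s)cos(4τ).
Transform back: w(s,τ) = exp(τ)u(s,τ).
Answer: w(s, τ) = exp(τ)sin(4s)cos(4τ)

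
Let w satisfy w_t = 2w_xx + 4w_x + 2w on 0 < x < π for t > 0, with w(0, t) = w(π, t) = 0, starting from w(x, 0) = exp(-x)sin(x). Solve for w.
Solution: Substitute w = exp(-x)u.
Then w_x = exp(-x)(u_x - u), w_xx = exp(-x)(u_xx - 2u_x + u), w_t = exp(-x)u_t; substituting and dividing by exp(-x), the lower-order terms cancel: u_t = 2u_xx (standard heat equation).
Data for u: u(x,0) = exp(x)w(x,0) = sin(x). The boundary conditions carry over: u(0,t) = u(π,t) = 0.
Separating variables: u = Σ c_n exp(-2n²t) sin(nx). From u(x,0) = sin(x): c_1=1.
So u(x,t) = exp(-2t)sin(x), and w(x,t) = exp(-x)u(x,t).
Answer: w(x, t) = exp(-2t)exp(-x)sin(x)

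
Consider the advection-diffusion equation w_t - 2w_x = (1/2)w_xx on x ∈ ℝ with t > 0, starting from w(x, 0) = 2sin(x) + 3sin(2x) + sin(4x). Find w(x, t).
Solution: Change to a moving frame: let η = x + 2t, σ = t and write w(x,t) = u(η,σ).
By the chain rule w_t = u_σ + 2u_η, w_x = u_η, w_xx = u_ηη.
Then w_t - 2w_x = u_σ: the advection term cancels and the PDE becomes the heat equation u_σ = (1/2)u_ηη on η ∈ ℝ.
Initial data: u(η,0) = w(η,0) = 2sin(η) + 3sin(2η) + sin(4η).
On η ∈ ℝ each mode satisfies (sin(nη))″ = -n² sin(nη), so exp(-n²σ/2) sin(nη) solves the heat equation; by superposition u(η,σ) = Σ c_n exp(-n²σ/2) sin(nη).
Reading off the coefficients: c_1=2, c_2=3, c_4=1, so u(η,σ) = 3exp(-2σ)sin(2η) + exp(-8σ)sin(4η) + 2exp(-σ/2)sin(η).
Substituting back η = x + 2t, σ = t: w(x,t) = u(x + 2t, t).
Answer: w(x, t) = 3exp(-2t)sin(4t + 2x) + exp(-8t)sin(8t + 4x) + 2exp(-t/2)sin(2t + x)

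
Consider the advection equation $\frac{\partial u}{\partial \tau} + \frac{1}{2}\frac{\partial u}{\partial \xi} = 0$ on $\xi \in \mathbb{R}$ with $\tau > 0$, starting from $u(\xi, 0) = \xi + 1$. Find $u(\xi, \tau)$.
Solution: By method of characteristics (waves move right with speed 1/2):
Along characteristics $\xi - \frac{1}{2}\tau =$ const, $u$ is constant, so $u(\xi,\tau) = f(\xi - \frac{1}{2}\tau)$ with $f = u( \cdot , 0)$.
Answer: $u(\xi, \tau) = -\frac{1}{2} \tau + \xi + 1$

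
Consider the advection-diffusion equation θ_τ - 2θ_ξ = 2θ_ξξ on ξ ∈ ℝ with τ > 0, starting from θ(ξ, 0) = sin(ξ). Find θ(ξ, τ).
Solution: Change to a moving frame: let η = ξ + 2τ, σ = τ and write θ(ξ,τ) = u(η,σ).
By the chain rule θ_τ = u_σ + 2u_η, θ_ξ = u_η, θ_ξξ = u_ηη.
Then θ_τ - 2θ_ξ = u_σ: the advection term cancels and the PDE becomes the heat equation u_σ = 2u_ηη on η ∈ ℝ.
Initial data: u(η,0) = θ(η,0) = sin(η).
On η ∈ ℝ each mode satisfies (sin(nη))″ = -n² sin(nη), so exp(-2n²σ) sin(nη) solves the heat equation; by superposition u(η,σ) = Σ c_n exp(-2n²σ) sin(nη).
Reading off the coefficients: c_1=1, so u(η,σ) = exp(-2σ)sin(η).
Substituting back η = ξ + 2τ, σ = τ: θ(ξ,τ) = u(ξ + 2τ, τ).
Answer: θ(ξ, τ) = exp(-2τ)sin(ξ + 2τ)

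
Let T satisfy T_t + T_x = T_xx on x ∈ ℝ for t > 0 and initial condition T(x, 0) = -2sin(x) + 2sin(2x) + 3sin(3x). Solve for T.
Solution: Change to a moving frame: let η = x - t, σ = t and write T(x,t) = u(η,σ).
By the chain rule T_t = u_σ - u_η, T_x = u_η, T_xx = u_ηη.
Then T_t + T_x = u_σ: the advection term cancels and the PDE becomes the heat equation u_σ = u_ηη on η ∈ ℝ.
Initial data: u(η,0) = T(η,0) = -2sin(η) + 2sin(2η) + 3sin(3η).
On η ∈ ℝ each mode satisfies (sin(nη))″ = -n² sin(nη), so exp(-n²σ) sin(nη) solves the heat equation; by superposition u(η,σ) = Σ c_n exp(-n²σ) sin(nη).
Reading off the coefficients: c_1=-2, c_2=2, c_3=3, so u(η,σ) = -2exp(-σ)sin(η) + 2exp(-4σ)sin(2η) + 3exp(-9σ)sin(3η).
Substituting back η = x - t, σ = t: T(x,t) = u(x - t, t).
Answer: T(x, t) = 2exp(-t)sin(t - x) - 2exp(-4t)sin(2t - 2x) - 3exp(-9t)sin(3t - 3x)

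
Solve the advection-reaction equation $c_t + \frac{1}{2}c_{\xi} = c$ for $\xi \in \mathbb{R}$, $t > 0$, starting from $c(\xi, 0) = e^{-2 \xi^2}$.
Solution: Substitute $c = e^{t}u$, i.e. $u = e^{-t}c$.
By the product rule, $c_t = e^{t}(u_t + u)$, $c_{\xi} = e^{t}u_{\xi}$.
Substituting into the PDE and dividing by $e^{t}$: $u_t + u + \frac{1}{2}u_{\xi} = u$.
The lower-order terms cancel, leaving the standard advection equation $u_t + \frac{1}{2}u_{\xi} = 0$.
Initial data for $u$: $u(\xi,0) = c(\xi,0) = e^{-2 \xi^2}$.
Solve for $u$:
  By method of characteristics (waves move right with speed 1/2):
  Along characteristics $\xi - \frac{1}{2}t =$ const, $u$ is constant, so $u(\xi,t) = f(\xi - \frac{1}{2}t)$ with $f = u( \cdot , 0)$.
Hence $u(\xi,t) = e^{-2 (-t/2 + \xi)^2}$.
Transform back: $c(\xi,t) = e^{t}u(\xi,t)$.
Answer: $c(\xi, t) = e^{t} e^{-2 (\xi - t/2)^2}$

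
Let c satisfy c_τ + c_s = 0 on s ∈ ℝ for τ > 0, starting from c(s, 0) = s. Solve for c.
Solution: By characteristics (ds/dτ = 1), c(s,τ) = f(s - τ) with f = c(·, 0).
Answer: c(s, τ) = s - τ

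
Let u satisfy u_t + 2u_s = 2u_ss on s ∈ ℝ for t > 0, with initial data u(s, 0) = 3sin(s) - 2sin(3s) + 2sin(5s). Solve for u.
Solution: Moving frame: η = s - 2t, σ = t, u = w(η,σ), so u_t = w_σ - 2w_η and u_ss = w_ηη.
Hence u_t + 2u_s = w_σ and the PDE becomes the heat equation w_σ = 2w_ηη on η ∈ ℝ.
Initial data: w(η,0) = u(η,0) = 3sin(η) - 2sin(3η) + 2sin(5η). Each mode sin(nη) decays as exp(-2n²σ) on ℝ, so w(η,σ) = Σ c_n exp(-2n²σ) sin(nη) with c_1=3, c_3=-2, c_5=2: w(η,σ) = 3exp(-2σ)sin(η) - 2exp(-18σ)sin(3η) + 2exp(-50σ)sin(5η).
Substituting back: u(s,t) = w(s - 2t, t).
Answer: u(s, t) = 3exp(-2t)sin(s - 2t) - 2exp(-18t)sin(3s - 6t) + 2exp(-50t)sin(5s - 10t)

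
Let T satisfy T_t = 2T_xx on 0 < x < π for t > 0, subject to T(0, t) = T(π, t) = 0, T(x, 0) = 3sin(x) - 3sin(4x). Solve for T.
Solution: Using separation of variables T = X(x)G(t):
Eigenfunctions: sin(nx), n = 1, 2, 3, ...
General solution: T(x, t) = Σ c_n sin(nx) exp(-2n² t)
Matching T(x,0) = 3sin(x) - 3sin(4x) term by term: c_1=3, c_4=-3.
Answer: T(x, t) = 3exp(-2t)sin(x) - 3exp(-32t)sin(4x)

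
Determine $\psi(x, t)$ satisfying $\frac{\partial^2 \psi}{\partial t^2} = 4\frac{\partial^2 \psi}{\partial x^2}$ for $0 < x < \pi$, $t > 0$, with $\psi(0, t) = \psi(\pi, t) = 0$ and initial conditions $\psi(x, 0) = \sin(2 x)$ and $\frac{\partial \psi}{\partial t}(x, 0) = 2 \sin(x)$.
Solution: Using separation of variables $\psi = X(x)T(t)$:
Eigenfunctions: $\sin(nx)$, $n = 1, 2, 3, \ldots$
General solution: $\psi(x, t) = \sum [A_n \cos(2n t) + B_n \sin(2n t)] \sin(nx)$
From $\psi(x,0) = \sin(2 x)$: $A_2=1$. From $\psi_t(x,0) = 2 \sin(x)$, using $\psi_t(x,0) = \sum \omega_n B_n \sin(nx)$ with $\omega_n = 2n$: $B_1 = 2/2 = 1$.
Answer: $\psi(x, t) = \sin(2 t) \sin(x) + \sin(2 x) \cos(4 t)$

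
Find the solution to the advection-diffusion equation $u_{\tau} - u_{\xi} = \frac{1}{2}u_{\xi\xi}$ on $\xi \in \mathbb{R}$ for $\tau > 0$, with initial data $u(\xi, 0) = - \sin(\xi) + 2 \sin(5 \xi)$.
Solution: Change to a moving frame: let $\eta = \xi + \tau$, $\sigma = \tau$ and write $u(\xi,\tau) = w(\eta,\sigma)$.
By the chain rule $u_{\tau} = w_{\sigma} + w_{\eta}$, $u_{\xi} = w_{\eta}$, $u_{\xi\xi} = w_{\eta\eta}$.
Then $u_{\tau} - u_{\xi} = w_{\sigma}$: the advection term cancels and the PDE becomes the heat equation $w_{\sigma} = \frac{1}{2}w_{\eta\eta}$ on $\eta \in \mathbb{R}$.
Initial data: $w(\eta,0) = u(\eta,0) = - \sin(\eta) + 2 \sin(5 \eta)$.
On $\eta \in \mathbb{R}$ each mode satisfies $(\sin(n\eta))'' = -n^2 \sin(n\eta)$, so $e^{-n^2\sigma/2} \sin(n\eta)$ solves the heat equation; by superposition $w(\eta,\sigma) = \sum c_n e^{-n^2\sigma/2} \sin(n\eta)$.
Reading off the coefficients: $c_1=-1, c_5=2$, so $w(\eta,\sigma) = - e^{-\sigma/2} \sin(\eta) + 2 e^{-25 \sigma/2} \sin(5 \eta)$.
Substituting back $\eta = \xi + \tau$, $\sigma = \tau$: $u(\xi,\tau) = w(\xi + \tau, \tau)$.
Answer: $u(\xi, \tau) = - e^{-\tau/2} \sin(\tau + \xi) + 2 e^{-25 \tau/2} \sin(5 \tau + 5 \xi)$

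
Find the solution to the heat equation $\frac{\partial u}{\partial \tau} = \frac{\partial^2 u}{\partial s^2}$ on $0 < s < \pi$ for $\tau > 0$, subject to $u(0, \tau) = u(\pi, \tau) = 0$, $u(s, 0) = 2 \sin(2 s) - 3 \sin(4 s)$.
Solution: Separating variables: $u = \sum c_n e^{-n^2\tau} \sin(ns)$. From $u(s,0) = 2 \sin(2 s) - 3 \sin(4 s)$: $c_2=2, c_4=-3$.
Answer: $u(s, \tau) = 2 e^{-4 \tau} \sin(2 s) - 3 e^{-16 \tau} \sin(4 s)$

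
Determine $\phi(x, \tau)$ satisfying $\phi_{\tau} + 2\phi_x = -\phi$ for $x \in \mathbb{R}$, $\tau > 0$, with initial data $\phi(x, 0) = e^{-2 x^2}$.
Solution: Substitute $\phi = e^{-\tau}u$.
Then $\phi_{\tau} = e^{-\tau}(u_{\tau} - u)$, $\phi_x = e^{-\tau}u_x$; substituting and dividing by $e^{-\tau}$, the lower-order terms cancel: $u_{\tau} + 2u_x = 0$ (standard advection equation).
Data for $u$: $u(x,0) = \phi(x,0) = e^{-2 x^2}$.
By characteristics ($dx/d\tau = 2$), $u(x,\tau) = f(x - 2\tau)$ with $f = u( \cdot , 0)$.
So $u(x,\tau) = e^{-2 (x - 2 \tau)^2}$, and $\phi(x,\tau) = e^{-\tau}u(x,\tau)$.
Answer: $\phi(x, \tau) = e^{-\tau} e^{-2 (-2 \tau + x)^2}$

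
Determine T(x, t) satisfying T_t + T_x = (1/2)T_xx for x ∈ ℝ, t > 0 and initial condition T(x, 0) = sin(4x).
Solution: Moving frame: η = x - t, σ = t, T = u(η,σ), so T_t = u_σ - u_η and T_xx = u_ηη.
Hence T_t + T_x = u_σ and the PDE becomes the heat equation u_σ = (1/2)u_ηη on η ∈ ℝ.
Initial data: u(η,0) = T(η,0) = sin(4η). Each mode sin(nη) decays as exp(-n²σ/2) on ℝ, so u(η,σ) = Σ c_n exp(-n²σ/2) sin(nη) with c_4=1: u(η,σ) = exp(-8σ)sin(4η).
Substituting back: T(x,t) = u(x - t, t).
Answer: T(x, t) = -exp(-8t)sin(4t - 4x)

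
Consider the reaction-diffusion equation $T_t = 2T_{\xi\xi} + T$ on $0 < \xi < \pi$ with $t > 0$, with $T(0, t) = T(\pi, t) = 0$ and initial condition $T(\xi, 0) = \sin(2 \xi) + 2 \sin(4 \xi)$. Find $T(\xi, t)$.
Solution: Substitute $T = e^{t}u$.
Then $T_t = e^{t}(u_t + u)$, $T_{\xi\xi} = e^{t}u_{\xi\xi}$; substituting and dividing by $e^{t}$, the lower-order terms cancel: $u_t = 2u_{\xi\xi}$ (standard heat equation).
Data for $u$: $u(\xi,0) = T(\xi,0) = \sin(2 \xi) + 2 \sin(4 \xi)$. The boundary conditions carry over: $u(0,t) = u(\pi,t) = 0$.
Separating variables: $u = \sum c_n e^{-2n^2t} \sin(n\xi)$. From $u(\xi,0) = \sin(2 \xi) + 2 \sin(4 \xi)$: $c_2=1, c_4=2$.
So $u(\xi,t) = e^{-8 t} \sin(2 \xi) + 2 e^{-32 t} \sin(4 \xi)$, and $T(\xi,t) = e^{t}u(\xi,t)$.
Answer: $T(\xi, t) = e^{-7 t} \sin(2 \xi) + 2 e^{-31 t} \sin(4 \xi)$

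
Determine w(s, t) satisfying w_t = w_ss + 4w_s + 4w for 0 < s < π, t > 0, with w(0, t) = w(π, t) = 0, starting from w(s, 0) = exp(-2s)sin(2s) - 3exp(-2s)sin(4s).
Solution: Substitute w = exp(-2s)u, i.e. u = exp(2s)w.
By the product rule, w_s = exp(-2s)(u_s - 2u), w_ss = exp(-2s)(u_ss - 4u_s + 4u), w_t = exp(-2s)u_t.
Substituting into the PDE and dividing by exp(-2s): u_t = (u_ss - 4u_s + 4u) + 4(u_s - 2u) + 4u.
The lower-order terms cancel, leaving the standard heat equation u_t = u_ss.
Initial data for u: u(s,0) = exp(2s)w(s,0) = sin(2s) - 3sin(4s). The boundary conditions carry over: u(0,t) = u(π,t) = 0.
Solve for u:
  Using separation of variables u = X(s)T(t):
  Eigenfunctions: sin(ns), n = 1, 2, 3, ...
  General solution: u(s, t) = Σ c_n sin(ns) exp(-n² t)
  Matching u(s,0) = sin(2s) - 3sin(4s) term by term: c_2=1, c_4=-3.
Hence u(s,t) = exp(-4t)sin(2s) - 3exp(-16t)sin(4s).
Transform back: w(s,t) = exp(-2s)u(s,t).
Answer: w(s, t) = exp(-2s)exp(-4t)sin(2s) - 3exp(-2s)exp(-16t)sin(4s)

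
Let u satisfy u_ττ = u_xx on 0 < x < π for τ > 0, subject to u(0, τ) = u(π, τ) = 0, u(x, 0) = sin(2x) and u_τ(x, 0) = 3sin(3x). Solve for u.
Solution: Separating variables: u = Σ [A_n cos(ω_n τ) + B_n sin(ω_n τ)] sin(nx), ω_n = n. From ICs (B_n = velocity coefficient / ω_n): A_2=1, B_3=1.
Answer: u(x, τ) = sin(2x)cos(2τ) + sin(3x)sin(3τ)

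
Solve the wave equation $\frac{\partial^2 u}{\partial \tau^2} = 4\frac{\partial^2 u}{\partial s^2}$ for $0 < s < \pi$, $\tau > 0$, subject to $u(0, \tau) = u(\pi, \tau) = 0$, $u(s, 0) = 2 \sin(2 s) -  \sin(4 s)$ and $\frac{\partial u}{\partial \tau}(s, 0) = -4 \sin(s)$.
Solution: Using separation of variables $u = X(s)T(\tau)$:
Eigenfunctions: $\sin(ns)$, $n = 1, 2, 3, \ldots$
General solution: $u(s, \tau) = \sum [A_n \cos(2n \tau) + B_n \sin(2n \tau)] \sin(ns)$
From $u(s,0) = 2 \sin(2 s) - \sin(4 s)$: $A_2=2, A_4=-1$. From $u_{\tau}(s,0) = -4 \sin(s)$, using $u_{\tau}(s,0) = \sum \omega_n B_n \sin(ns)$ with $\omega_n = 2n$: $B_1 = (-4)/2 = -2$.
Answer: $u(s, \tau) = -2 \sin(2 \tau) \sin(s) + 2 \sin(2 s) \cos(4 \tau) -  \sin(4 s) \cos(8 \tau)$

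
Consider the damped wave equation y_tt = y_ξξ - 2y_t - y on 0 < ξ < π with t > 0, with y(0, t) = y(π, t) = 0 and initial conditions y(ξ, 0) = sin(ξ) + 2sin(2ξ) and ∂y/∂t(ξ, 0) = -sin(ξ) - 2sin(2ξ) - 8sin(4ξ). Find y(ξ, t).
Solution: Substitute y = exp(-t)u, i.e. u = exp(t)y.
By the product rule, y_t = exp(-t)(u_t - u), y_tt = exp(-t)(u_tt - 2u_t + u), y_ξξ = exp(-t)u_ξξ.
Substituting into the PDE and dividing by exp(-t): u_tt - 2u_t + u = u_ξξ - 2(u_t - u) - u.
The lower-order terms cancel, leaving the standard wave equation u_tt = u_ξξ.
Initial data for u: u(ξ,0) = y(ξ,0) = sin(ξ) + 2sin(2ξ); u_t(ξ,0) = y_t(ξ,0) + y(ξ,0) = -8sin(4ξ). The boundary conditions carry over: u(0,t) = u(π,t) = 0.
Solve for u:
  Using separation of variables u = X(ξ)T(t):
  Eigenfunctions: sin(nξ), n = 1, 2, 3, ...
  General solution: u(ξ, t) = Σ [A_n cos(n t) + B_n sin(n t)] sin(nξ)
  From u(ξ,0) = sin(ξ) + 2sin(2ξ): A_1=1, A_2=2. From u_t(ξ,0) = -8sin(4ξ), using u_t(ξ,0) = Σ ω_n B_n sin(nξ) with ω_n = n: B_4 = (-8)/4 = -2.
Hence u(ξ,t) = -2sin(4t)sin(4ξ) + sin(ξ)cos(t) + 2sin(2ξ)cos(2t).
Transform back: y(ξ,t) = exp(-t)u(ξ,t).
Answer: y(ξ, t) = -2exp(-t)sin(4t)sin(4ξ) + exp(-t)sin(ξ)cos(t) + 2exp(-t)sin(2ξ)cos(2t)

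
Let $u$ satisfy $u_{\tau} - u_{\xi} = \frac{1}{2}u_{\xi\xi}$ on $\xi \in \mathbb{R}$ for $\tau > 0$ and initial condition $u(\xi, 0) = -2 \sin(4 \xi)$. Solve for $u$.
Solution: Moving frame: $\eta = \xi + \tau$, $\sigma = \tau$, $u = w(\eta,\sigma)$, so $u_{\tau} = w_{\sigma} + w_{\eta}$ and $u_{\xi\xi} = w_{\eta\eta}$.
Hence $u_{\tau} - u_{\xi} = w_{\sigma}$ and the PDE becomes the heat equation $w_{\sigma} = \frac{1}{2}w_{\eta\eta}$ on $\eta \in \mathbb{R}$.
Initial data: $w(\eta,0) = u(\eta,0) = -2 \sin(4 \eta)$. Each mode $\sin(n\eta)$ decays as $e^{-n^2\sigma/2}$ on $\mathbb{R}$, so $w(\eta,\sigma) = \sum c_n e^{-n^2\sigma/2} \sin(n\eta)$ with $c_4=-2$: $w(\eta,\sigma) = -2 e^{-8 \sigma} \sin(4 \eta)$.
Substituting back: $u(\xi,\tau) = w(\xi + \tau, \tau)$.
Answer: $u(\xi, \tau) = -2 e^{-8 \tau} \sin(4 \tau + 4 \xi)$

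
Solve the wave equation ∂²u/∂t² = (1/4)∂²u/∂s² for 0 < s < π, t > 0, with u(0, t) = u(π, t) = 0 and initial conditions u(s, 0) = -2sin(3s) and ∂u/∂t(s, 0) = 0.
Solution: Using separation of variables u = X(s)T(t):
Eigenfunctions: sin(ns), n = 1, 2, 3, ...
General solution: u(s, t) = Σ [A_n cos(n t/2) + B_n sin(n t/2)] sin(ns)
From u(s,0) = -2sin(3s): A_3=-2. From u_t(s,0) = 0: all B_n = 0.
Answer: u(s, t) = -2sin(3s)cos(3t/2)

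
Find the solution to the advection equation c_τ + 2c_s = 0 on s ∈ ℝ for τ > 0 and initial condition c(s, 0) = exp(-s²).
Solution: By method of characteristics (waves move right with speed 2):
Along characteristics s - 2τ = const, c is constant, so c(s,τ) = f(s - 2τ) with f = c(·, 0).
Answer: c(s, τ) = exp(-(s - 2τ)²)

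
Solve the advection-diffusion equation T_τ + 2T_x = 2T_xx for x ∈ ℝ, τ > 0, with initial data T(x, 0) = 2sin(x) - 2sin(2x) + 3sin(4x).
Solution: Moving frame: η = x - 2τ, σ = τ, T = u(η,σ), so T_τ = u_σ - 2u_η and T_xx = u_ηη.
Hence T_τ + 2T_x = u_σ and the PDE becomes the heat equation u_σ = 2u_ηη on η ∈ ℝ.
Initial data: u(η,0) = T(η,0) = 2sin(η) - 2sin(2η) + 3sin(4η). Each mode sin(nη) decays as exp(-2n²σ) on ℝ, so u(η,σ) = Σ c_n exp(-2n²σ) sin(nη) with c_1=2, c_2=-2, c_4=3: u(η,σ) = 2exp(-2σ)sin(η) - 2exp(-8σ)sin(2η) + 3exp(-32σ)sin(4η).
Substituting back: T(x,τ) = u(x - 2τ, τ).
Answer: T(x, τ) = 2exp(-2τ)sin(x - 2τ) - 2exp(-8τ)sin(2x - 4τ) + 3exp(-32τ)sin(4x - 8τ)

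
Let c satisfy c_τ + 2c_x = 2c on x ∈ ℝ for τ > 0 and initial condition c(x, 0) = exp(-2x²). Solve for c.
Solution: Substitute c = exp(2τ)u.
Then c_τ = exp(2τ)(u_τ + 2u), c_x = exp(2τ)u_x; substituting and dividing by exp(2τ), the lower-order terms cancel: u_τ + 2u_x = 0 (standard advection equation).
Data for u: u(x,0) = c(x,0) = exp(-2x²).
By characteristics (dx/dτ = 2), u(x,τ) = f(x - 2τ) with f = u(·, 0).
So u(x,τ) = exp(-2(x - 2τ)²), and c(x,τ) = exp(2τ)u(x,τ).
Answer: c(x, τ) = exp(2τ)exp(-2(x - 2τ)²)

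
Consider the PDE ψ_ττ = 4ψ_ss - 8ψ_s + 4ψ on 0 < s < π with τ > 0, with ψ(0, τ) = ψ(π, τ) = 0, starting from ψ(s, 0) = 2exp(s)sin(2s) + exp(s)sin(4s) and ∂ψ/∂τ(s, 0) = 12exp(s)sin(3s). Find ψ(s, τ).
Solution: Substitute ψ = exp(s)u, i.e. u = exp(-s)ψ.
By the product rule, ψ_s = exp(s)(u_s + u), ψ_ss = exp(s)(u_ss + 2u_s + u), ψ_ττ = exp(s)u_ττ.
Substituting into the PDE and dividing by exp(s): u_ττ = 4(u_ss + 2u_s + u) - 8(u_s + u) + 4u.
The lower-order terms cancel, leaving the standard wave equation u_ττ = 4u_ss.
Initial data for u: u(s,0) = exp(-s)ψ(s,0) = 2sin(2s) + sin(4s); u_τ(s,0) = exp(-s)ψ_τ(s,0) = 12sin(3s). The boundary conditions carry over: u(0,τ) = u(π,τ) = 0.
Solve for u:
  Using separation of variables u = X(s)T(τ):
  Eigenfunctions: sin(ns), n = 1, 2, 3, ...
  General solution: u(s, τ) = Σ [A_n cos(2n τ) + B_n sin(2n τ)] sin(ns)
  From u(s,0) = 2sin(2s) + sin(4s): A_2=2, A_4=1. From u_τ(s,0) = 12sin(3s), using u_τ(s,0) = Σ ω_n B_n sin(ns) with ω_n = 2n: B_3 = 12/6 = 2.
Hence u(s,τ) = 2sin(2s)cos(4τ) + 2sin(3s)sin(6τ) + sin(4s)cos(8τ).
Transform back: ψ(s,τ) = exp(s)u(s,τ).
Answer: ψ(s, τ) = 2exp(s)sin(2s)cos(4τ) + 2exp(s)sin(3s)sin(6τ) + exp(s)sin(4s)cos(8τ)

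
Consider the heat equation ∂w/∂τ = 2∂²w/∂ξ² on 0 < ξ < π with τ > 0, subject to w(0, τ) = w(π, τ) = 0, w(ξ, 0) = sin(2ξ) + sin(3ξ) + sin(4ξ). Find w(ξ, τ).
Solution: Using separation of variables w = X(ξ)T(τ):
Eigenfunctions: sin(nξ), n = 1, 2, 3, ...
General solution: w(ξ, τ) = Σ c_n sin(nξ) exp(-2n² τ)
Matching w(ξ,0) = sin(2ξ) + sin(3ξ) + sin(4ξ) term by term: c_2=1, c_3=1, c_4=1.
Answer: w(ξ, τ) = exp(-8τ)sin(2ξ) + exp(-18τ)sin(3ξ) + exp(-32τ)sin(4ξ)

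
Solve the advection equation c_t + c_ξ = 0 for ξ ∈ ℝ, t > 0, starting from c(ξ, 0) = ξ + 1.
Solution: By characteristics (dξ/dt = 1), c(ξ,t) = f(ξ - t) with f = c(·, 0).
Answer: c(ξ, t) = -t + ξ + 1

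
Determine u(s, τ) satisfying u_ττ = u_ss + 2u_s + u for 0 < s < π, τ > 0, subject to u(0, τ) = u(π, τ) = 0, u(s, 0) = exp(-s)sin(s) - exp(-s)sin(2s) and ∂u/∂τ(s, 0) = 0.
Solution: Substitute u = exp(-s)w, i.e. w = exp(s)u.
By the product rule, u_s = exp(-s)(w_s - w), u_ss = exp(-s)(w_ss - 2w_s + w), u_ττ = exp(-s)w_ττ.
Substituting into the PDE and dividing by exp(-s): w_ττ = (w_ss - 2w_s + w) + 2(w_s - w) + w.
The lower-order terms cancel, leaving the standard wave equation w_ττ = w_ss.
Initial data for w: w(s,0) = exp(s)u(s,0) = sin(s) - sin(2s); w_τ(s,0) = exp(s)u_τ(s,0) = 0. The boundary conditions carry over: w(0,τ) = w(π,τ) = 0.
Solve for w:
  Using separation of variables w = X(s)T(τ):
  Eigenfunctions: sin(ns), n = 1, 2, 3, ...
  General solution: w(s, τ) = Σ [A_n cos(n τ) + B_n sin(n τ)] sin(ns)
  From w(s,0) = sin(s) - sin(2s): A_1=1, A_2=-1. From w_τ(s,0) = 0: all B_n = 0.
Hence w(s,τ) = sin(s)cos(τ) - sin(2s)cos(2τ).
Transform back: u(s,τ) = exp(-s)w(s,τ).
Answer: u(s, τ) = exp(-s)sin(s)cos(τ) - exp(-s)sin(2s)cos(2τ)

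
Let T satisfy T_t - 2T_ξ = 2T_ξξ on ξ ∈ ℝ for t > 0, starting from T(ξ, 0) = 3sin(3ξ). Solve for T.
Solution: Change to a moving frame: let η = ξ + 2t, σ = t and write T(ξ,t) = u(η,σ).
By the chain rule T_t = u_σ + 2u_η, T_ξ = u_η, T_ξξ = u_ηη.
Then T_t - 2T_ξ = u_σ: the advection term cancels and the PDE becomes the heat equation u_σ = 2u_ηη on η ∈ ℝ.
Initial data: u(η,0) = T(η,0) = 3sin(3η).
On η ∈ ℝ each mode satisfies (sin(nη))″ = -n² sin(nη), so exp(-2n²σ) sin(nη) solves the heat equation; by superposition u(η,σ) = Σ c_n exp(-2n²σ) sin(nη).
Reading off the coefficients: c_3=3, so u(η,σ) = 3exp(-18σ)sin(3η).
Substituting back η = ξ + 2t, σ = t: T(ξ,t) = u(ξ + 2t, t).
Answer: T(ξ, t) = 3exp(-18t)sin(6t + 3ξ)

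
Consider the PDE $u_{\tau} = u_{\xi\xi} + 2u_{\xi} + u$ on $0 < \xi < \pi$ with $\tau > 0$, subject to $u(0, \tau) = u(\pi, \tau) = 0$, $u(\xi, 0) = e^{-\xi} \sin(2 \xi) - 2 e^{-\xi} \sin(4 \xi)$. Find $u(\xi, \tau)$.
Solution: Substitute $u = e^{-\xi}w$, i.e. $w = e^{\xi}u$.
By the product rule, $u_{\xi} = e^{-\xi}(w_{\xi} - w)$, $u_{\xi\xi} = e^{-\xi}(w_{\xi\xi} - 2w_{\xi} + w)$, $u_{\tau} = e^{-\xi}w_{\tau}$.
Substituting into the PDE and dividing by $e^{-\xi}$: $w_{\tau} = (w_{\xi\xi} - 2w_{\xi} + w) + 2(w_{\xi} - w) + w$.
The lower-order terms cancel, leaving the standard heat equation $w_{\tau} = w_{\xi\xi}$.
Initial data for $w$: $w(\xi,0) = e^{\xi}u(\xi,0) = \sin(2 \xi) - 2 \sin(4 \xi)$. The boundary conditions carry over: $w(0,\tau) = w(\pi,\tau) = 0$.
Solve for $w$:
  Using separation of variables $w = X(\xi)T(\tau)$:
  Eigenfunctions: $\sin(n\xi)$, $n = 1, 2, 3, \ldots$
  General solution: $w(\xi, \tau) = \sum c_n \sin(n\xi) e^{-n^2 \tau}$
  Matching $w(\xi,0) = \sin(2 \xi) - 2 \sin(4 \xi)$ term by term: $c_2=1, c_4=-2$.
Hence $w(\xi,\tau) = e^{-4 \tau} \sin(2 \xi) - 2 e^{-16 \tau} \sin(4 \xi)$.
Transform back: $u(\xi,\tau) = e^{-\xi}w(\xi,\tau)$.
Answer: $u(\xi, \tau) = e^{-4 \tau} e^{-\xi} \sin(2 \xi) - 2 e^{-16 \tau} e^{-\xi} \sin(4 \xi)$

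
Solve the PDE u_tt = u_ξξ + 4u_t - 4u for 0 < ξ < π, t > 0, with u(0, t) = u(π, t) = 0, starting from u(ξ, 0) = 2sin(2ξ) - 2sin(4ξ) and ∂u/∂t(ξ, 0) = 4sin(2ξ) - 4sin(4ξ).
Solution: Substitute u = exp(2t)w.
Then u_t = exp(2t)(w_t + 2w), u_tt = exp(2t)(w_tt + 4w_t + 4w), u_ξξ = exp(2t)w_ξξ; substituting and dividing by exp(2t), the lower-order terms cancel: w_tt = w_ξξ (standard wave equation).
Data for w: w(ξ,0) = u(ξ,0) = 2sin(2ξ) - 2sin(4ξ); w_t(ξ,0) = u_t(ξ,0) - 2u(ξ,0) = 0. The boundary conditions carry over: w(0,t) = w(π,t) = 0.
Separating variables: w = Σ [A_n cos(ω_n t) + B_n sin(ω_n t)] sin(nξ), ω_n = n. From ICs: A_2=2, A_4=-2.
So w(ξ,t) = 2sin(2ξ)cos(2t) - 2sin(4ξ)cos(4t), and u(ξ,t) = exp(2t)w(ξ,t).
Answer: u(ξ, t) = 2exp(2t)sin(2ξ)cos(2t) - 2exp(2t)sin(4ξ)cos(4t)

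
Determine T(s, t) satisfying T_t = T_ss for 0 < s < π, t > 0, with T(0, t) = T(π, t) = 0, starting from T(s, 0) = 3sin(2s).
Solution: Separating variables: T = Σ c_n exp(-n²t) sin(ns). From T(s,0) = 3sin(2s): c_2=3.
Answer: T(s, t) = 3exp(-4t)sin(2s)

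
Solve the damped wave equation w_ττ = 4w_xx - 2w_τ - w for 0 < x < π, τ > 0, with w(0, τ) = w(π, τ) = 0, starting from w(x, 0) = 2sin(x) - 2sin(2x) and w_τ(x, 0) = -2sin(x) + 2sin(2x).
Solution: Substitute w = exp(-τ)u, i.e. u = exp(τ)w.
By the product rule, w_τ = exp(-τ)(u_τ - u), w_ττ = exp(-τ)(u_ττ - 2u_τ + u), w_xx = exp(-τ)u_xx.
Substituting into the PDE and dividing by exp(-τ): u_ττ - 2u_τ + u = 4u_xx - 2(u_τ - u) - u.
The lower-order terms cancel, leaving the standard wave equation u_ττ = 4u_xx.
Initial data for u: u(x,0) = w(x,0) = 2sin(x) - 2sin(2x); u_τ(x,0) = w_τ(x,0) + w(x,0) = 0. The boundary conditions carry over: u(0,τ) = u(π,τ) = 0.
Solve for u:
  Using separation of variables u = X(x)T(τ):
  Eigenfunctions: sin(nx), n = 1, 2, 3, ...
  General solution: u(x, τ) = Σ [A_n cos(2n τ) + B_n sin(2n τ)] sin(nx)
  From u(x,0) = 2sin(x) - 2sin(2x): A_1=2, A_2=-2. From u_τ(x,0) = 0: all B_n = 0.
Hence u(x,τ) = 2sin(x)cos(2τ) - 2sin(2x)cos(4τ).
Transform back: w(x,τ) = exp(-τ)u(x,τ).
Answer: w(x, τ) = 2exp(-τ)sin(x)cos(2τ) - 2exp(-τ)sin(2x)cos(4τ)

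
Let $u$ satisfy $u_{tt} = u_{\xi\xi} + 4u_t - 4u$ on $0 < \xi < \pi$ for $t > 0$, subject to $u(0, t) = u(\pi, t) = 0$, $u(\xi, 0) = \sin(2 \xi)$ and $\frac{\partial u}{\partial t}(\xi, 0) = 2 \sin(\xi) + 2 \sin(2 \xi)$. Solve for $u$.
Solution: Substitute $u = e^{2t}w$, i.e. $w = e^{-2t}u$.
By the product rule, $u_t = e^{2t}(w_t + 2w)$, $u_{tt} = e^{2t}(w_{tt} + 4w_t + 4w)$, $u_{\xi\xi} = e^{2t}w_{\xi\xi}$.
Substituting into the PDE and dividing by $e^{2t}$: $w_{tt} + 4w_t + 4w = w_{\xi\xi} + 4(w_t + 2w) - 4w$.
The lower-order terms cancel, leaving the standard wave equation $w_{tt} = w_{\xi\xi}$.
Initial data for $w$: $w(\xi,0) = u(\xi,0) = \sin(2 \xi)$; $w_t(\xi,0) = u_t(\xi,0) - 2u(\xi,0) = 2 \sin(\xi)$. The boundary conditions carry over: $w(0,t) = w(\pi,t) = 0$.
Solve for $w$:
  Using separation of variables $w = X(\xi)T(t)$:
  Eigenfunctions: $\sin(n\xi)$, $n = 1, 2, 3, \ldots$
  General solution: $w(\xi, t) = \sum [A_n \cos(n t) + B_n \sin(n t)] \sin(n\xi)$
  From $w(\xi,0) = \sin(2 \xi)$: $A_2=1$. From $w_t(\xi,0) = 2 \sin(\xi)$, using $w_t(\xi,0) = \sum \omega_n B_n \sin(n\xi)$ with $\omega_n = n$: $B_1 = 2/1 = 2$.
Hence $w(\xi,t) = 2 \sin(t) \sin(\xi) + \sin(2 \xi) \cos(2 t)$.
Transform back: $u(\xi,t) = e^{2t}w(\xi,t)$.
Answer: $u(\xi, t) = 2 e^{2 t} \sin(\xi) \sin(t) + e^{2 t} \sin(2 \xi) \cos(2 t)$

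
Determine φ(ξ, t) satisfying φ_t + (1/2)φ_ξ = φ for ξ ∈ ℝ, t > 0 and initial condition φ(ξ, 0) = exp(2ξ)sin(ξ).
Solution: Substitute φ = exp(2ξ)u, i.e. u = exp(-2ξ)φ.
By the product rule, φ_ξ = exp(2ξ)(u_ξ + 2u), φ_t = exp(2ξ)u_t.
Substituting into the PDE and dividing by exp(2ξ): u_t + (1/2)(u_ξ + 2u) = u.
The lower-order terms cancel, leaving the standard advection equation u_t + (1/2)u_ξ = 0.
Initial data for u: u(ξ,0) = exp(-2ξ)φ(ξ,0) = sin(ξ).
Solve for u:
  By method of characteristics (waves move right with speed 1/2):
  Along characteristics ξ - (1/2)t = const, u is constant, so u(ξ,t) = f(ξ - (1/2)t) with f = u(·, 0).
Hence u(ξ,t) = -sin(t/2 - ξ).
Transform back: φ(ξ,t) = exp(2ξ)u(ξ,t).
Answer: φ(ξ, t) = -exp(2ξ)sin(t/2 - ξ)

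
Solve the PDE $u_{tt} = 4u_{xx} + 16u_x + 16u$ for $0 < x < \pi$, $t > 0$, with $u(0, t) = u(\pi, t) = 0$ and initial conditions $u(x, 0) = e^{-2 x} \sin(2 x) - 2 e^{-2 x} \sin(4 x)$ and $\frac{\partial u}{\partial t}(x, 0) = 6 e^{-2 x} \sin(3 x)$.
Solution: Substitute $u = e^{-2x}w$.
Then $u_x = e^{-2x}(w_x - 2w)$, $u_{xx} = e^{-2x}(w_{xx} - 4w_x + 4w)$, $u_{tt} = e^{-2x}w_{tt}$; substituting and dividing by $e^{-2x}$, the lower-order terms cancel: $w_{tt} = 4w_{xx}$ (standard wave equation).
Data for $w$: $w(x,0) = e^{2x}u(x,0) = \sin(2 x) - 2 \sin(4 x)$; $w_t(x,0) = e^{2x}u_t(x,0) = 6 \sin(3 x)$. The boundary conditions carry over: $w(0,t) = w(\pi,t) = 0$.
Separating variables: $w = \sum [A_n \cos(\omega_n t) + B_n \sin(\omega_n t)] \sin(nx)$, $\omega_n = 2n$. From ICs ($B_n$ = velocity coefficient / $\omega_n$): $A_2=1, A_4=-2, B_3=1$.
So $w(x,t) = \sin(6 t) \sin(3 x) + \sin(2 x) \cos(4 t) - 2 \sin(4 x) \cos(8 t)$, and $u(x,t) = e^{-2x}w(x,t)$.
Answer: $u(x, t) = e^{-2 x} \sin(6 t) \sin(3 x) + e^{-2 x} \sin(2 x) \cos(4 t) - 2 e^{-2 x} \sin(4 x) \cos(8 t)$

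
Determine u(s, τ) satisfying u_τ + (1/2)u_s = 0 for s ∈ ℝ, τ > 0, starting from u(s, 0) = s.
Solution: By method of characteristics (waves move right with speed 1/2):
Along characteristics s - (1/2)τ = const, u is constant, so u(s,τ) = f(s - (1/2)τ) with f = u(·, 0).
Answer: u(s, τ) = s - (1/2)τ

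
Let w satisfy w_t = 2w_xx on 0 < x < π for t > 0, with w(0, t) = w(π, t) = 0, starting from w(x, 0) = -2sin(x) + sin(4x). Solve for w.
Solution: Using separation of variables w = X(x)T(t):
Eigenfunctions: sin(nx), n = 1, 2, 3, ...
General solution: w(x, t) = Σ c_n sin(nx) exp(-2n² t)
Matching w(x,0) = -2sin(x) + sin(4x) term by term: c_1=-2, c_4=1.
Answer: w(x, t) = -2exp(-2t)sin(x) + exp(-32t)sin(4x)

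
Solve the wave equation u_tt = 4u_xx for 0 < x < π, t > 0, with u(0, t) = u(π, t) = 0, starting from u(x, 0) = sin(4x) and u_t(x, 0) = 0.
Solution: Separating variables: u = Σ [A_n cos(ω_n t) + B_n sin(ω_n t)] sin(nx), ω_n = 2n. From ICs: A_4=1.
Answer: u(x, t) = sin(4x)cos(8t)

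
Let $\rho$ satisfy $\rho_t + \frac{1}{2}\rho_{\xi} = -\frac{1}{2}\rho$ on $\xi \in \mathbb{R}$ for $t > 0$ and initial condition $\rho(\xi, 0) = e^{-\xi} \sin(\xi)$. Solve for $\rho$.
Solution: Substitute $\rho = e^{-\xi}u$, i.e. $u = e^{\xi}\rho$.
By the product rule, $\rho_{\xi} = e^{-\xi}(u_{\xi} - u)$, $\rho_t = e^{-\xi}u_t$.
Substituting into the PDE and dividing by $e^{-\xi}$: $u_t + \frac{1}{2}(u_{\xi} - u) = -\frac{1}{2}u$.
The lower-order terms cancel, leaving the standard advection equation $u_t + \frac{1}{2}u_{\xi} = 0$.
Initial data for $u$: $u(\xi,0) = e^{\xi}\rho(\xi,0) = \sin(\xi)$.
Solve for $u$:
  By method of characteristics (waves move right with speed 1/2):
  Along characteristics $\xi - \frac{1}{2}t =$ const, $u$ is constant, so $u(\xi,t) = f(\xi - \frac{1}{2}t)$ with $f = u( \cdot , 0)$.
Hence $u(\xi,t) = - \sin(t/2 - \xi)$.
Transform back: $\rho(\xi,t) = e^{-\xi}u(\xi,t)$.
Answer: $\rho(\xi, t) = e^{-\xi} \sin(\xi - t/2)$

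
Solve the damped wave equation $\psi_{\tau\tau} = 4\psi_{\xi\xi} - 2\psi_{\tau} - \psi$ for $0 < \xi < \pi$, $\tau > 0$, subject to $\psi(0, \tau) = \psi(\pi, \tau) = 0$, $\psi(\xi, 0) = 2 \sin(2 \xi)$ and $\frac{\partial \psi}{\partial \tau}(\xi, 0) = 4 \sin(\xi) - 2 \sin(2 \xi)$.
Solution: Substitute $\psi = e^{-\tau}u$.
Then $\psi_{\tau} = e^{-\tau}(u_{\tau} - u)$, $\psi_{\tau\tau} = e^{-\tau}(u_{\tau\tau} - 2u_{\tau} + u)$, $\psi_{\xi\xi} = e^{-\tau}u_{\xi\xi}$; substituting and dividing by $e^{-\tau}$, the lower-order terms cancel: $u_{\tau\tau} = 4u_{\xi\xi}$ (standard wave equation).
Data for $u$: $u(\xi,0) = \psi(\xi,0) = 2 \sin(2 \xi)$; $u_{\tau}(\xi,0) = \psi_{\tau}(\xi,0) + \psi(\xi,0) = 4 \sin(\xi)$. The boundary conditions carry over: $u(0,\tau) = u(\pi,\tau) = 0$.
Separating variables: $u = \sum [A_n \cos(\omega_n \tau) + B_n \sin(\omega_n \tau)] \sin(n\xi)$, $\omega_n = 2n$. From ICs ($B_n$ = velocity coefficient / $\omega_n$): $A_2=2, B_1=2$.
So $u(\xi,\tau) = 2 \sin(\xi) \sin(2 \tau) + 2 \sin(2 \xi) \cos(4 \tau)$, and $\psi(\xi,\tau) = e^{-\tau}u(\xi,\tau)$.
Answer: $\psi(\xi, \tau) = 2 e^{-\tau} \sin(2 \tau) \sin(\xi) + 2 e^{-\tau} \sin(2 \xi) \cos(4 \tau)$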